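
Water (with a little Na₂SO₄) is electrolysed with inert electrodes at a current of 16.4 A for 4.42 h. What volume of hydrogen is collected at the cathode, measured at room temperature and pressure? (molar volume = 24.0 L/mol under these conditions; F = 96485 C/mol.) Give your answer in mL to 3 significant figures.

Q = 16.4 A × 15912 s = 2.610×10^5 C
n(e⁻) = Q/F = 2.610×10^5/96485 = 2.705 mol
2H⁺ + 2e⁻ → H₂, so n(H₂) = 2.705 / 2 = 1.353 mol
V = 1.353 × 24.0 = 32.47 L
= 32500 mL

32500 mL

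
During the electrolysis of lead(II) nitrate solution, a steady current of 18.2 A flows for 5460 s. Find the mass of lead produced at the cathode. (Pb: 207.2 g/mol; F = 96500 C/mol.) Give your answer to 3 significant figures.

107 g

Charge passed = 18.2 × 5460 = 99370 C
n(e⁻) = Q/F = 99370/96500 = 1.030 mol
Pb²⁺ + 2e⁻ → Pb, so n(Pb) = 1.030 / 2 = 0.5150 mol
m = 0.5150 × 207.2 = 107 g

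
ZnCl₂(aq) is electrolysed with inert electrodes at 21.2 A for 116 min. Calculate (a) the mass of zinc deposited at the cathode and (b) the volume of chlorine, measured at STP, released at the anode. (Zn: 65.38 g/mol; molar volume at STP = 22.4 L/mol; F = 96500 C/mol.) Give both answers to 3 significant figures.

Q = 21.2 × 6960 = 1.476×10^5 C; n(e⁻) = 1.476×10^5 / 96500 = 1.530 mol
Cathode: Zn²⁺ + 2e⁻ → Zn → n(Zn) = 1.530/2 = 0.7650 mol → 50.0 g
Anode: 2Cl⁻ → Cl₂ + 2e⁻ → n(Cl₂) = 1.530/2 = 0.7650 mol → 17.1 L

50.0 g Zn; 17.1 L Cl₂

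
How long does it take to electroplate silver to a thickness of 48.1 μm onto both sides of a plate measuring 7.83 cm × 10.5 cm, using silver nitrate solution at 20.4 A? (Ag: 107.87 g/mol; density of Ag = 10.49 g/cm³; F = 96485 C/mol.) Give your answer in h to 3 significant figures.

0.101 h

Plated area = 2 × 7.83 × 10.5 = 164.4 cm²
Volume = 164.4 × 48.1×10⁻⁴ cm = 0.7908 cm³
m(Ag) = 0.7908 × 10.49 = 8.295 g
n(Ag) = 8.295 / 107.87 = 0.07690 mol; n(e⁻) = 0.07690 mol
Q = 0.07690 × 96485 = 7420 C
t = 7420 / 20.4 = 363.7 s = 0.101 h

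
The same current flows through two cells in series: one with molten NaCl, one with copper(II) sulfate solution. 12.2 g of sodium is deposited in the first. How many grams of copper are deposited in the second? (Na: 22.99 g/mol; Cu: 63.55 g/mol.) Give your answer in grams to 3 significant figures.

16.9 g

n(Na) = 12.2 / 22.99 = 0.5307 mol
Na⁺ + e⁻ → Na, so n(e⁻) = 0.5307 mol
Same current for the same time ⇒ same n(e⁻) = 0.5307 mol in both cells.
Cu²⁺ + 2e⁻ → Cu, so n(Cu) = 0.5307 / 2 = 0.2654 mol
m(Cu) = 0.2654 × 63.55 = 16.9 g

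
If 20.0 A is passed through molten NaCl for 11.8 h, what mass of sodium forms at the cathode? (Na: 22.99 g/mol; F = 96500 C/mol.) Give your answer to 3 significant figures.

202 g

Q = 20.0 A × 42480 s = 8.496×10^5 C
n(e⁻) = 8.496×10^5 / 96500 = 8.804 mol
Na⁺ + e⁻ → Na, so n(Na) = 8.804 mol
m = 8.804 × 22.99 = 202 g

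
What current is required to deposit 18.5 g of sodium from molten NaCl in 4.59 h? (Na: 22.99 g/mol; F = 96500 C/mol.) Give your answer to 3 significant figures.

4.70 A

n(Na) = 18.5 / 22.99 = 0.8047 mol
Na⁺ + e⁻ → Na, so n(e⁻) = 0.8047 mol
Q = 0.8047 × 96500 = 77650 C
I = Q / t = 77650 / 16524 s = 4.70 A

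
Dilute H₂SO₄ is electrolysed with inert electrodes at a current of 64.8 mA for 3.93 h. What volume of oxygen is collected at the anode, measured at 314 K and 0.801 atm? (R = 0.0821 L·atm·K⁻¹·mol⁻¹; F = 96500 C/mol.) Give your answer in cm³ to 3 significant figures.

Charge passed = 0.0648 × 14148 = 916.8 C
n(e⁻) = 916.8 / 96500 = 0.009501 mol
2H₂O → O₂ + 4H⁺ + 4e⁻, so n(O₂) = 0.009501 / 4 = 0.002375 mol
V = nRT/P = 0.002375 × 0.0821 × 314 / 0.801 = 0.07644 L
= 76.4 cm³

76.4 cm³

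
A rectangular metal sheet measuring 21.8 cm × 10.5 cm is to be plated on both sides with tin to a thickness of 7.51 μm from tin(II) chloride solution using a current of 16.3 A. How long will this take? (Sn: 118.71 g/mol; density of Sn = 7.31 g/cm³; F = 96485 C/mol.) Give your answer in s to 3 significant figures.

Plated area = 2 × 21.8 × 10.5 = 457.8 cm²
Volume = 457.8 × 7.51×10⁻⁴ cm = 0.3438 cm³
m(Sn) = 0.3438 × 7.31 = 2.513 g
n(Sn) = 2.513 / 118.71 = 0.02117 mol; n(e⁻) = 2 × 0.02117 = 0.04234 mol
Q = 0.04234 × 96485 = 4085 C
t = 4085 / 16.3 = 250.6 s

251 s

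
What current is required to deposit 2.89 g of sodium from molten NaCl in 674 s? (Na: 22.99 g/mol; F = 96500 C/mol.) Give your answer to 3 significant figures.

n(Na) = 2.89 / 22.99 = 0.1257 mol
Na⁺ + e⁻ → Na, so n(e⁻) = 0.1257 mol
Q = 0.1257 × 96500 = 12130 C
I = Q / t = 12130 / 674 s = 18.0 A

18.0 A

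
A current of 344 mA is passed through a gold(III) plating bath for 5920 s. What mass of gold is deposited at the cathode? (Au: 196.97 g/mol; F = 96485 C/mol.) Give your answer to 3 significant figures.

1.39 g

Charge passed = 0.344 × 5920 = 2036 C
n(e⁻) = 2036 / 96485 = 0.02110 mol
Au³⁺ + 3e⁻ → Au, so n(Au) = 0.02110 / 3 = 0.007033 mol
m = 0.007033 × 196.97 = 1.39 g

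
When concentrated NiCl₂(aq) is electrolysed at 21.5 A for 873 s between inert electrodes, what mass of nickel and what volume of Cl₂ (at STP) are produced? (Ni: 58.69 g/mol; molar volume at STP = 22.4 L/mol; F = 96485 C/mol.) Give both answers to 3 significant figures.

5.71 g Ni; 2.18 L Cl₂

Q = 21.5 × 873 = 18770 C; n(e⁻) = 18770 / 96485 = 0.1945 mol
Cathode: Ni²⁺ + 2e⁻ → Ni → n(Ni) = 0.1945/2 = 0.09725 mol → 5.71 g
Anode: 2Cl⁻ → Cl₂ + 2e⁻ → n(Cl₂) = 0.1945/2 = 0.09725 mol → 2.18 L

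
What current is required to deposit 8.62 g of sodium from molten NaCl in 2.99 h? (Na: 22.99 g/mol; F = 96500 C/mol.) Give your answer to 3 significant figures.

n(Na) = 8.62 / 22.99 = 0.3749 mol
Na⁺ + e⁻ → Na, so n(e⁻) = 0.3749 mol
Q = 0.3749 × 96500 = 36180 C
I = Q / t = 36180 / 10764 s = 3.36 A

3.36 A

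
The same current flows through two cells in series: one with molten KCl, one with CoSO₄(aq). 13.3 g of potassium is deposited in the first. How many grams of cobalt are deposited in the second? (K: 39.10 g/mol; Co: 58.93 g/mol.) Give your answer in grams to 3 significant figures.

n(K) = 13.3 / 39.10 = 0.3402 mol
K⁺ + e⁻ → K, so n(e⁻) = 0.3402 mol
Since the cells are in series, n(e⁻) in the Co cell is also 0.3402 mol.
Co²⁺ + 2e⁻ → Co, so n(Co) = 0.3402 / 2 = 0.1701 mol
m(Co) = 0.1701 × 58.93 = 10.0 g

10.0 g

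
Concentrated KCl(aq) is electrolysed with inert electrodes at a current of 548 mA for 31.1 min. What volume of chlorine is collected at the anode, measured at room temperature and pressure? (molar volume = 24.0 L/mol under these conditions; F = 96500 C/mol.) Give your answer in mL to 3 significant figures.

Charge passed = 0.548 × 1866 = 1023 C
Moles of electrons = 1023 / 96500 = 0.01060 mol
2Cl⁻ → Cl₂ + 2e⁻, so n(Cl₂) = 0.01060 / 2 = 0.005300 mol
V = 0.005300 × 24.0 = 0.1272 L
= 127 mL

127 mL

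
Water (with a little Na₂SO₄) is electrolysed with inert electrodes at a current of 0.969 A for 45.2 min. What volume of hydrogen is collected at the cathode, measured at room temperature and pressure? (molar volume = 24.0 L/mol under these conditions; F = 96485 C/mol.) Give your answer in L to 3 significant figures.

0.327 L

Q = 0.969 A × 2712 s = 2628 C
Moles of electrons = 2628 / 96485 = 0.02724 mol
2H⁺ + 2e⁻ → H₂, so n(H₂) = 0.02724 / 2 = 0.01362 mol
V = 0.01362 × 24.0 = 0.3269 L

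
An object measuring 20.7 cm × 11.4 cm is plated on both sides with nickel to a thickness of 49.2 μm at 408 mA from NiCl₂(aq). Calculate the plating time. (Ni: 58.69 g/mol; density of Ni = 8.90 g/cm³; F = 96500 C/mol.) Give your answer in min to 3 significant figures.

Plated area = 2 × 20.7 × 11.4 = 472.0 cm²
Volume = 472.0 × 49.2×10⁻⁴ cm = 2.322 cm³
m(Ni) = 2.322 × 8.90 = 20.67 g
n(Ni) = 20.67 / 58.69 = 0.3522 mol; n(e⁻) = 2 × 0.3522 = 0.7044 mol
Q = 0.7044 × 96500 = 67970 C
t = 67970 / 0.408 = 1.666×10^5 s = 2780 min

2780 min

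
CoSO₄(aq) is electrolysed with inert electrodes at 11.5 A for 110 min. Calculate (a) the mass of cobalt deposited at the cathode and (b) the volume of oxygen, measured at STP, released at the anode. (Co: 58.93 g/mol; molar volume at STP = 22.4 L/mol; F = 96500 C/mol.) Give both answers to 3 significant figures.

23.2 g Co; 4.40 L O₂

Q = 11.5 × 6600 = 75900 C; n(e⁻) = 75900 / 96500 = 0.7865 mol
Cathode: Co²⁺ + 2e⁻ → Co → n(Co) = 0.7865/2 = 0.3933 mol → 23.2 g
Anode: 2H₂O → O₂ + 4H⁺ + 4e⁻ → n(O₂) = 0.7865/4 = 0.1966 mol → 4.40 L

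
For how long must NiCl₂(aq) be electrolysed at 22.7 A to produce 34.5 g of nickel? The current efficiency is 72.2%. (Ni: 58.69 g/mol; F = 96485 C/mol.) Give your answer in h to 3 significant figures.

1.92 h

n(Ni) = 34.5 / 58.69 = 0.5878 mol
Ni²⁺ + 2e⁻ → Ni, so n(e⁻) = 2 × 0.5878 = 1.176 mol
Q = 1.176 × 96485 / 0.722 = 1.572×10^5 C
t = Q / I = 1.572×10^5 / 22.7 = 6925 s = 1.92 h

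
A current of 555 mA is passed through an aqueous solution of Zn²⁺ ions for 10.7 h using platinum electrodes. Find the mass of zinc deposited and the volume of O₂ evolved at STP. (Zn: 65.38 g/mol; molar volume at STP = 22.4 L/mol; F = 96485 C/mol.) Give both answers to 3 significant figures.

7.24 g Zn; 1.24 L O₂

Q = 0.555 × 38520 = 21380 C; n(e⁻) = 21380 / 96485 = 0.2216 mol
Cathode: Zn²⁺ + 2e⁻ → Zn → n(Zn) = 0.2216/2 = 0.1108 mol → 7.24 g
Anode: 2H₂O → O₂ + 4H⁺ + 4e⁻ → n(O₂) = 0.2216/4 = 0.05540 mol → 1.24 L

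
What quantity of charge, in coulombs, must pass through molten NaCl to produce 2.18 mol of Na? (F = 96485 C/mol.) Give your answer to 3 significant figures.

2.10×10^5 C

Na⁺ + e⁻ → Na, so n(e⁻) = 1 × 2.18 = 2.180 mol
Q = 2.180 × 96485 = 2.103×10^5 C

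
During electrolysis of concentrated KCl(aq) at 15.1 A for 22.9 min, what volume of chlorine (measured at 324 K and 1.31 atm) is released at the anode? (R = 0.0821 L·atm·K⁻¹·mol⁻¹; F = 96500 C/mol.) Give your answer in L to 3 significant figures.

Q = It = 15.1 × 1374 = 20750 C
Moles of electrons = 20750 / 96500 = 0.2150 mol
2Cl⁻ → Cl₂ + 2e⁻, so n(Cl₂) = 0.2150 / 2 = 0.1075 mol
V = nRT/P = 0.1075 × 0.0821 × 324 / 1.31 = 2.183 L

2.18 L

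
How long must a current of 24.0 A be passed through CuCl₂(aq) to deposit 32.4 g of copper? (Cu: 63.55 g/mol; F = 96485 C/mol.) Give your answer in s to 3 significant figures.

n(Cu) = 32.4 / 63.55 = 0.5098 mol
Cu²⁺ + 2e⁻ → Cu, so n(e⁻) = 2 × 0.5098 = 1.020 mol
Q = 1.020 × 96485 = 98410 C
t = Q / I = 98410 / 24.0 = 4100 s

4100 s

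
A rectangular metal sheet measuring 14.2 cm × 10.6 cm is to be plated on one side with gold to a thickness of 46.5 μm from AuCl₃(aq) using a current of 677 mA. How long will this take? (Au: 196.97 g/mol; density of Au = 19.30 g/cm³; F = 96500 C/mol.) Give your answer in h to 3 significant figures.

Plated area = 14.2 × 10.6 = 150.5 cm²
Volume = 150.5 × 46.5×10⁻⁴ cm = 0.6998 cm³
m(Au) = 0.6998 × 19.30 = 13.51 g
n(Au) = 13.51 / 196.97 = 0.06859 mol; n(e⁻) = 3 × 0.06859 = 0.2058 mol
Q = 0.2058 × 96500 = 19860 C
t = 19860 / 0.677 = 29340 s = 8.15 h

8.15 h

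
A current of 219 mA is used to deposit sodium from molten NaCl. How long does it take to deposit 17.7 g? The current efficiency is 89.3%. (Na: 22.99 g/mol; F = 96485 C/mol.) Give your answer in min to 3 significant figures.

n(Na) = 17.7 / 22.99 = 0.7699 mol
Na⁺ + e⁻ → Na, so n(e⁻) = 0.7699 mol
Q = 0.7699 × 96485 / 0.893 = 83180 C
t = Q / I = 83180 / 0.219 = 3.798×10^5 s = 6330 min

6330 min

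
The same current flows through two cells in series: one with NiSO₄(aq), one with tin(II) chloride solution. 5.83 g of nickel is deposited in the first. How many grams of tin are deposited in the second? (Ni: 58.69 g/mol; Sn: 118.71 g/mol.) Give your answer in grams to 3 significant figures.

n(Ni) = 5.83 / 58.69 = 0.09934 mol
Ni²⁺ + 2e⁻ → Ni, so n(e⁻) = 2 × 0.09934 = 0.1987 mol
In series, the same 0.1987 mol of electrons flows through the second cell.
Sn²⁺ + 2e⁻ → Sn, so n(Sn) = 0.1987 / 2 = 0.09935 mol
m(Sn) = 0.09935 × 118.71 = 11.8 g

11.8 g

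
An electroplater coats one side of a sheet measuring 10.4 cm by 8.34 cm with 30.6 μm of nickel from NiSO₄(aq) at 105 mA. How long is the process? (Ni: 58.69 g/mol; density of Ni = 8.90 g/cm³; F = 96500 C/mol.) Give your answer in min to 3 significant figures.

1230 min

Plated area = 10.4 × 8.34 = 86.74 cm²
Volume = 86.74 × 30.6×10⁻⁴ cm = 0.2654 cm³
m(Ni) = 0.2654 × 8.90 = 2.362 g
n(Ni) = 2.362 / 58.69 = 0.04025 mol; n(e⁻) = 2 × 0.04025 = 0.08050 mol
Q = 0.08050 × 96500 = 7768 C
t = 7768 / 0.105 = 73980 s = 1230 min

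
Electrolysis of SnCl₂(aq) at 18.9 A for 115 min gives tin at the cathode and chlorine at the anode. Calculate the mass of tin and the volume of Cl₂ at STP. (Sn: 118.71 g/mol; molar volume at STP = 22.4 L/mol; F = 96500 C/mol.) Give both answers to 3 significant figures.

Q = 18.9 × 6900 = 1.304×10^5 C; n(e⁻) = 1.304×10^5 / 96500 = 1.351 mol
Cathode: Sn²⁺ + 2e⁻ → Sn → n(Sn) = 1.351/2 = 0.6755 mol → 80.2 g
Anode: 2Cl⁻ → Cl₂ + 2e⁻ → n(Cl₂) = 1.351/2 = 0.6755 mol → 15.1 L

80.2 g Sn; 15.1 L Cl₂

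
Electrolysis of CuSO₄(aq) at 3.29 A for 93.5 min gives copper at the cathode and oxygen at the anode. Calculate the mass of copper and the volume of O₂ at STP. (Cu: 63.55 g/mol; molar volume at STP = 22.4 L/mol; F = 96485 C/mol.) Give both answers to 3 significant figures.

6.08 g Cu; 1.07 L O₂

Q = 3.29 × 5610 = 18460 C; n(e⁻) = 18460 / 96485 = 0.1913 mol
Cathode: Cu²⁺ + 2e⁻ → Cu → n(Cu) = 0.1913/2 = 0.09565 mol → 6.08 g
Anode: 2H₂O → O₂ + 4H⁺ + 4e⁻ → n(O₂) = 0.1913/4 = 0.04783 mol → 1.07 L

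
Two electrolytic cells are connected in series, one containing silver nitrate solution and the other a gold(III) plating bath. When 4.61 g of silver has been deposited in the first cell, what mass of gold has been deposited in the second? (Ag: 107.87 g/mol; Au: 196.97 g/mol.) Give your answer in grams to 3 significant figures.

2.81 g

n(Ag) = 4.61 / 107.87 = 0.04274 mol
Ag⁺ + e⁻ → Ag, so n(e⁻) = 0.04274 mol
In series, the same 0.04274 mol of electrons flows through the second cell.
Au³⁺ + 3e⁻ → Au, so n(Au) = 0.04274 / 3 = 0.01425 mol
m(Au) = 0.01425 × 196.97 = 2.81 g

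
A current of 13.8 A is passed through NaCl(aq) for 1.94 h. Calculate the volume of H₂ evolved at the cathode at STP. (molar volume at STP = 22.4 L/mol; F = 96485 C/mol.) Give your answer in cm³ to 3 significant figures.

Q = 13.8 A × 6984 s = 96380 C
n(e⁻) = 96380 / 96485 = 0.9989 mol
2H⁺ + 2e⁻ → H₂, so n(H₂) = 0.9989 / 2 = 0.4995 mol
V = 0.4995 × 22.4 = 11.19 L
= 11200 cm³

11200 cm³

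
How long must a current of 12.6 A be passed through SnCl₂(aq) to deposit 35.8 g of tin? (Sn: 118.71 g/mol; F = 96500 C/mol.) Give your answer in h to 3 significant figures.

n(Sn) = 35.8 / 118.71 = 0.3016 mol
Sn²⁺ + 2e⁻ → Sn, so n(e⁻) = 2 × 0.3016 = 0.6032 mol
Q = 0.6032 × 96500 = 58210 C
t = Q / I = 58210 / 12.6 = 4620 s = 1.28 h

1.28 h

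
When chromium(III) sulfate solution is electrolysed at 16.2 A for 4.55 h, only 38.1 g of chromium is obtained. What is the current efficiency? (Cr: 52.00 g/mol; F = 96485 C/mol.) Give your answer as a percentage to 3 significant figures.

79.9%

Q = 16.2 × 16380 = 2.654×10^5 C
n(e⁻) = 2.654×10^5 / 96485 = 2.751 mol
Cr³⁺ + 3e⁻ → Cr, so theoretical n(Cr) = 0.9170 mol → 47.68 g
Efficiency = 38.1 / 47.68 = 0.7991 = 79.9%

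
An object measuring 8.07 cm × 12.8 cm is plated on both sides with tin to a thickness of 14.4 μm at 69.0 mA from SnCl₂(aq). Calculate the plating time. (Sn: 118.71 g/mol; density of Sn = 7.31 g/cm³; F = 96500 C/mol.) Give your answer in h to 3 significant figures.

14.2 h

Plated area = 2 × 8.07 × 12.8 = 206.6 cm²
Volume = 206.6 × 14.4×10⁻⁴ cm = 0.2975 cm³
m(Sn) = 0.2975 × 7.31 = 2.175 g
n(Sn) = 2.175 / 118.71 = 0.01832 mol; n(e⁻) = 2 × 0.01832 = 0.03664 mol
Q = 0.03664 × 96500 = 3536 C
t = 3536 / 0.0690 = 51250 s = 14.2 h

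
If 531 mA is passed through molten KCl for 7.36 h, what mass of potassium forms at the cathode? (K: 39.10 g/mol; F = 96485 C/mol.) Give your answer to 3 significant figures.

Q = It = 0.531 × 26496 = 14070 C
Moles of electrons = 14070 / 96485 = 0.1458 mol
K⁺ + e⁻ → K, so n(K) = 0.1458 mol
m = 0.1458 × 39.10 = 5.70 g

5.70 g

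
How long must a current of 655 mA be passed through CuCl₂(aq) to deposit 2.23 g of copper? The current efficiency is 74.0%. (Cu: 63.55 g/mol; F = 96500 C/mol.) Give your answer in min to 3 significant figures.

233 min

n(Cu) = 2.23 / 63.55 = 0.03509 mol
Cu²⁺ + 2e⁻ → Cu, so n(e⁻) = 2 × 0.03509 = 0.07018 mol
Q = 0.07018 × 96500 / 0.740 = 9152 C
t = Q / I = 9152 / 0.655 = 13970 s = 233 min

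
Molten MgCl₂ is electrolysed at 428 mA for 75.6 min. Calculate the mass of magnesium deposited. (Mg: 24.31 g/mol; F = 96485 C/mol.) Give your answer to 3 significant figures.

0.245 g

Charge passed = 0.428 × 4536 = 1941 C
n(e⁻) = Q/F = 1941/96485 = 0.02012 mol
Mg²⁺ + 2e⁻ → Mg, so n(Mg) = 0.02012 / 2 = 0.01006 mol
m = 0.01006 × 24.31 = 0.245 g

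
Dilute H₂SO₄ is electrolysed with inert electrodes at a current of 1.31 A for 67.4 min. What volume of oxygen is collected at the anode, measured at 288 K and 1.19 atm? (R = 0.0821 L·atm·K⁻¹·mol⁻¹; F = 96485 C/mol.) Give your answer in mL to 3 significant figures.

273 mL

Charge passed = 1.31 × 4044 = 5298 C
n(e⁻) = Q/F = 5298/96485 = 0.05491 mol
2H₂O → O₂ + 4H⁺ + 4e⁻, so n(O₂) = 0.05491 / 4 = 0.01373 mol
V = nRT/P = 0.01373 × 0.0821 × 288 / 1.19 = 0.2728 L
= 273 mL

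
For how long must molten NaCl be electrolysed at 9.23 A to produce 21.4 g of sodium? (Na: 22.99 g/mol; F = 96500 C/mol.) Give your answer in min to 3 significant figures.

n(Na) = 21.4 / 22.99 = 0.9308 mol
Na⁺ + e⁻ → Na, so n(e⁻) = 0.9308 mol
Q = 0.9308 × 96500 = 89820 C
t = Q / I = 89820 / 9.23 = 9731 s = 162 min

162 min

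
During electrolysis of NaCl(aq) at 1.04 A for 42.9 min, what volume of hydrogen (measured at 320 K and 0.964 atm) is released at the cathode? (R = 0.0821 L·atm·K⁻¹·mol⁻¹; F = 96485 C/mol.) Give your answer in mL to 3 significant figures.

378 mL

Q = It = 1.04 × 2574 = 2677 C
n(e⁻) = 2677 / 96485 = 0.02775 mol
2H⁺ + 2e⁻ → H₂, so n(H₂) = 0.02775 / 2 = 0.01388 mol
V = nRT/P = 0.01388 × 0.0821 × 320 / 0.964 = 0.3783 L
= 378 mL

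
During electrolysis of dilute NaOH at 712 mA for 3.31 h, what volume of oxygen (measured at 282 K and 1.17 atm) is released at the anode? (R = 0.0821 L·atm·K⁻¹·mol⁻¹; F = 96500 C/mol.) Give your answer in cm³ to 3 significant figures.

435 cm³

Q = 0.712 A × 11916 s = 8484 C
n(e⁻) = 8484 / 96500 = 0.08792 mol
2H₂O → O₂ + 4H⁺ + 4e⁻, so n(O₂) = 0.08792 / 4 = 0.02198 mol
V = nRT/P = 0.02198 × 0.0821 × 282 / 1.17 = 0.4349 L
= 435 cm³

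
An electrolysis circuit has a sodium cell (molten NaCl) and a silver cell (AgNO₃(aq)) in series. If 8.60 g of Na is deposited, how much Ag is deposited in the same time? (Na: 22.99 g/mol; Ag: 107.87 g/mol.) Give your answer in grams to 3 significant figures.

n(Na) = 8.60 / 22.99 = 0.3741 mol
Na⁺ + e⁻ → Na, so n(e⁻) = 0.3741 mol
The cells are in series, so the same charge (and hence the same n(e⁻) = 0.3741 mol) passes through both.
Ag⁺ + e⁻ → Ag, so n(Ag) = 0.3741 mol
m(Ag) = 0.3741 × 107.87 = 40.4 g

40.4 g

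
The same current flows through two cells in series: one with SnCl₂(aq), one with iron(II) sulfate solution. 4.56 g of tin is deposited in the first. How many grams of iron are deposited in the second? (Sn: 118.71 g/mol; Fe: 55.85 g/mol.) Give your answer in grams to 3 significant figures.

n(Sn) = 4.56 / 118.71 = 0.03841 mol
Sn²⁺ + 2e⁻ → Sn, so n(e⁻) = 2 × 0.03841 = 0.07682 mol
Since the cells are in series, n(e⁻) in the Fe cell is also 0.07682 mol.
Fe²⁺ + 2e⁻ → Fe, so n(Fe) = 0.07682 / 2 = 0.03841 mol
m(Fe) = 0.03841 × 55.85 = 2.15 g

2.15 g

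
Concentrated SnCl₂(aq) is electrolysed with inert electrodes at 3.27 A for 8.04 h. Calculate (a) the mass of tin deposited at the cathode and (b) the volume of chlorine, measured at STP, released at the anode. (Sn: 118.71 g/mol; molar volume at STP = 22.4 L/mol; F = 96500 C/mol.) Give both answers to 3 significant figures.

Q = 3.27 × 28944 = 94650 C; n(e⁻) = 94650 / 96500 = 0.9808 mol
Cathode: Sn²⁺ + 2e⁻ → Sn → n(Sn) = 0.9808/2 = 0.4904 mol → 58.2 g
Anode: 2Cl⁻ → Cl₂ + 2e⁻ → n(Cl₂) = 0.9808/2 = 0.4904 mol → 11.0 L

58.2 g Sn; 11.0 L Cl₂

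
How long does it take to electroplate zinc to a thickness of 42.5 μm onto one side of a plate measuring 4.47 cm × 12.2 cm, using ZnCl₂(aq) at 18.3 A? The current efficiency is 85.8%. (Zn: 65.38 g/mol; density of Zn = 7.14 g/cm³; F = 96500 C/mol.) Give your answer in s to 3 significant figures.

Plated area = 4.47 × 12.2 = 54.53 cm²
Volume = 54.53 × 42.5×10⁻⁴ cm = 0.2318 cm³
m(Zn) = 0.2318 × 7.14 = 1.655 g
n(Zn) = 1.655 / 65.38 = 0.02531 mol; n(e⁻) = 2 × 0.02531 = 0.05062 mol
Q = 0.05062 × 96500 / 0.858 = 5693 C
t = 5693 / 18.3 = 311.1 s

311 s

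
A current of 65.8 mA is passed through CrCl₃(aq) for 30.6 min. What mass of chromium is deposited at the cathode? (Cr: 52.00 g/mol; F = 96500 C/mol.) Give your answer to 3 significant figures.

0.0217 g

Charge passed = 0.0658 × 1836 = 120.8 C
Moles of electrons = 120.8 / 96500 = 0.001252 mol
Cr³⁺ + 3e⁻ → Cr, so n(Cr) = 0.001252 / 3 = 4.173×10^-4 mol
m = 4.173×10^-4 × 52.00 = 0.0217 g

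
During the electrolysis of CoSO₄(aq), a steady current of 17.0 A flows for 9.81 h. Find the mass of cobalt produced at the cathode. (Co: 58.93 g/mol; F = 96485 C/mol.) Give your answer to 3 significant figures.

Q = It = 17.0 × 35316 = 6.004×10^5 C
Moles of electrons = 6.004×10^5 / 96485 = 6.223 mol
Co²⁺ + 2e⁻ → Co, so n(Co) = 6.223 / 2 = 3.112 mol
m = 3.112 × 58.93 = 183 g

183 g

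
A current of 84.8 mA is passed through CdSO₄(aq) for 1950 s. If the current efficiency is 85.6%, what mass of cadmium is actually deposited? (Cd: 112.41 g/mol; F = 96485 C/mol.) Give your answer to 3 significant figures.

Q = 0.0848 × 1950 = 165.4 C
n(e⁻) = 165.4 / 96485 = 0.001714 mol
Cd²⁺ + 2e⁻ → Cd, so theoretical m(Cd) = 8.570×10^-4 × 112.41 = 0.09634 g
Actual mass = 85.6% × 0.09634 = 0.0825 g

0.0825 g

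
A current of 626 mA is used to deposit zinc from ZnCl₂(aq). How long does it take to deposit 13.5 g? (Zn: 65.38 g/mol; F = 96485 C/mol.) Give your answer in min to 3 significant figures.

1060 min

n(Zn) = 13.5 / 65.38 = 0.2065 mol
Zn²⁺ + 2e⁻ → Zn, so n(e⁻) = 2 × 0.2065 = 0.4130 mol
Q = 0.4130 × 96485 = 39850 C
t = Q / I = 39850 / 0.626 = 63660 s = 1060 min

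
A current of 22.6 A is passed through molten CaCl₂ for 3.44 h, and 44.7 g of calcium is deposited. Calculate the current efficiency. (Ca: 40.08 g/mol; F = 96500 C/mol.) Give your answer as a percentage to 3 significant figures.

Q = 22.6 × 12384 = 2.799×10^5 C
n(e⁻) = 2.799×10^5 / 96500 = 2.901 mol
Ca²⁺ + 2e⁻ → Ca, so theoretical n(Ca) = 1.451 mol → 58.16 g
Efficiency = 44.7 / 58.16 = 0.7686 = 76.9%

76.9%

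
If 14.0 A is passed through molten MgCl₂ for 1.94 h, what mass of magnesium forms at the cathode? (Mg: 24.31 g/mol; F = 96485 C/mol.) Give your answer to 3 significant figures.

Q = It = 14.0 × 6984 = 97780 C
n(e⁻) = 97780 / 96485 = 1.013 mol
Mg²⁺ + 2e⁻ → Mg, so n(Mg) = 1.013 / 2 = 0.5065 mol
m = 0.5065 × 24.31 = 12.3 g

12.3 g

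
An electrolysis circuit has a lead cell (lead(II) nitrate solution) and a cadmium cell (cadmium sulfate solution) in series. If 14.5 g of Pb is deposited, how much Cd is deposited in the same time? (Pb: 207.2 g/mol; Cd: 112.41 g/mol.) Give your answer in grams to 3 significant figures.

7.87 g

n(Pb) = 14.5 / 207.2 = 0.06998 mol
Pb²⁺ + 2e⁻ → Pb, so n(e⁻) = 2 × 0.06998 = 0.1400 mol
The cells are in series, so the same charge (and hence the same n(e⁻) = 0.1400 mol) passes through both.
Cd²⁺ + 2e⁻ → Cd, so n(Cd) = 0.1400 / 2 = 0.07000 mol
m(Cd) = 0.07000 × 112.41 = 7.87 g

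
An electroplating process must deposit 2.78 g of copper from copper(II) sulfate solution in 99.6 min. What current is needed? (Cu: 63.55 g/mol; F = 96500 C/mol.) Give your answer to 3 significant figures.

1.41 A

n(Cu) = 2.78 / 63.55 = 0.04375 mol
Cu²⁺ + 2e⁻ → Cu, so n(e⁻) = 2 × 0.04375 = 0.08750 mol
Q = 0.08750 × 96500 = 8444 C
I = Q / t = 8444 / 5976 s = 1.41 A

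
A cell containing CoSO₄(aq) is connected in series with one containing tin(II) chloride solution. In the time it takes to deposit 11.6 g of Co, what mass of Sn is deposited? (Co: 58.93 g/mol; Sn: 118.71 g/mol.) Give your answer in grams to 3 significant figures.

23.4 g

n(Co) = 11.6 / 58.93 = 0.1968 mol
Co²⁺ + 2e⁻ → Co, so n(e⁻) = 2 × 0.1968 = 0.3936 mol
In series, the same 0.3936 mol of electrons flows through the second cell.
Sn²⁺ + 2e⁻ → Sn, so n(Sn) = 0.3936 / 2 = 0.1968 mol
m(Sn) = 0.1968 × 118.71 = 23.4 g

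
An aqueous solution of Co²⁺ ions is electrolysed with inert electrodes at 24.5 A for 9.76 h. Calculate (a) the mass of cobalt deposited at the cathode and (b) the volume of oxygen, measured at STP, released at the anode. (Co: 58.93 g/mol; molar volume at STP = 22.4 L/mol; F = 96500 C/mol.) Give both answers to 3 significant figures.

263 g Co; 50.0 L O₂

Q = 24.5 × 35136 = 8.608×10^5 C; n(e⁻) = 8.608×10^5 / 96500 = 8.920 mol
Cathode: Co²⁺ + 2e⁻ → Co → n(Co) = 8.920/2 = 4.460 mol → 263 g
Anode: 2H₂O → O₂ + 4H⁺ + 4e⁻ → n(O₂) = 8.920/4 = 2.230 mol → 50.0 L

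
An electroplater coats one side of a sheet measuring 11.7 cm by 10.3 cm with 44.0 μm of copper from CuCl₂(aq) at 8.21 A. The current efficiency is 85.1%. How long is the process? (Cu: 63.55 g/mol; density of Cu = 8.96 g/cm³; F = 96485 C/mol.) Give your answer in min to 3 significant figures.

Plated area = 11.7 × 10.3 = 120.5 cm²
Volume = 120.5 × 44.0×10⁻⁴ cm = 0.5302 cm³
m(Cu) = 0.5302 × 8.96 = 4.751 g
n(Cu) = 4.751 / 63.55 = 0.07476 mol; n(e⁻) = 2 × 0.07476 = 0.1495 mol
Q = 0.1495 × 96485 / 0.851 = 16950 C
t = 16950 / 8.21 = 2065 s = 34.4 min

34.4 min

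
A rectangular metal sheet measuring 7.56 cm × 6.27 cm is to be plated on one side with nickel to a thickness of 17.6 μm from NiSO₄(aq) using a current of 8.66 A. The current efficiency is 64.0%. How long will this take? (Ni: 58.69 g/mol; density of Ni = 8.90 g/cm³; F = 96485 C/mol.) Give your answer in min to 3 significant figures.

Plated area = 7.56 × 6.27 = 47.40 cm²
Volume = 47.40 × 17.6×10⁻⁴ cm = 0.08342 cm³
m(Ni) = 0.08342 × 8.90 = 0.7424 g
n(Ni) = 0.7424 / 58.69 = 0.01265 mol; n(e⁻) = 2 × 0.01265 = 0.02530 mol
Q = 0.02530 × 96485 / 0.640 = 3814 C
t = 3814 / 8.66 = 440.4 s = 7.34 min

7.34 min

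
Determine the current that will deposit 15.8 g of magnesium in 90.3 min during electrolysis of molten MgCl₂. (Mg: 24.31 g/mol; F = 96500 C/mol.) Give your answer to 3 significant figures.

n(Mg) = 15.8 / 24.31 = 0.6499 mol
Mg²⁺ + 2e⁻ → Mg, so n(e⁻) = 2 × 0.6499 = 1.300 mol
Q = 1.300 × 96500 = 1.255×10^5 C
I = Q / t = 1.255×10^5 / 5418 s = 23.2 A

23.2 A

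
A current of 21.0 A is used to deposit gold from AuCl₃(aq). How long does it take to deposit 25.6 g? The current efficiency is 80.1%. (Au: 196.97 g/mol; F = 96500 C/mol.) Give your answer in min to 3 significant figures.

n(Au) = 25.6 / 196.97 = 0.1300 mol
Au³⁺ + 3e⁻ → Au, so n(e⁻) = 3 × 0.1300 = 0.3900 mol
Q = 0.3900 × 96500 / 0.801 = 46990 C
t = Q / I = 46990 / 21.0 = 2238 s = 37.3 min

37.3 min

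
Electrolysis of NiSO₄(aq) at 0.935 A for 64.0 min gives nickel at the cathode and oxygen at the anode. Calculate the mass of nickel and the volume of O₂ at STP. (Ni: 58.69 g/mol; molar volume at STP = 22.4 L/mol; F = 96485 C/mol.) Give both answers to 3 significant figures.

1.09 g Ni; 0.208 L O₂

Q = 0.935 × 3840 = 3590 C; n(e⁻) = 3590 / 96485 = 0.03721 mol
Cathode: Ni²⁺ + 2e⁻ → Ni → n(Ni) = 0.03721/2 = 0.01861 mol → 1.09 g
Anode: 2H₂O → O₂ + 4H⁺ + 4e⁻ → n(O₂) = 0.03721/4 = 0.009303 mol → 0.208 L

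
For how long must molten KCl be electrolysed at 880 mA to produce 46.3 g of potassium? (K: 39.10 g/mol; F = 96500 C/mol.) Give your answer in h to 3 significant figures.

n(K) = 46.3 / 39.10 = 1.184 mol
K⁺ + e⁻ → K, so n(e⁻) = 1.184 mol
Q = 1.184 × 96500 = 1.143×10^5 C
t = Q / I = 1.143×10^5 / 0.880 = 1.299×10^5 s = 36.1 h

36.1 h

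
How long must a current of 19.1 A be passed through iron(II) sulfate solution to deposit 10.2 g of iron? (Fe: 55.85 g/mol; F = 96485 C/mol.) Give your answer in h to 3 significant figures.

n(Fe) = 10.2 / 55.85 = 0.1826 mol
Fe²⁺ + 2e⁻ → Fe, so n(e⁻) = 2 × 0.1826 = 0.3652 mol
Q = 0.3652 × 96485 = 35240 C
t = Q / I = 35240 / 19.1 = 1845 s = 0.513 h

0.513 h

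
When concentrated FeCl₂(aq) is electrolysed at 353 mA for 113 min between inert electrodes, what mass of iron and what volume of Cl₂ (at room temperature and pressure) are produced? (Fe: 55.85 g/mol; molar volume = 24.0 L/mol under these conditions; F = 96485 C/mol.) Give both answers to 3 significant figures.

Q = 0.353 × 6780 = 2393 C; n(e⁻) = 2393 / 96485 = 0.02480 mol
Cathode: Fe²⁺ + 2e⁻ → Fe → n(Fe) = 0.02480/2 = 0.01240 mol → 0.693 g
Anode: 2Cl⁻ → Cl₂ + 2e⁻ → n(Cl₂) = 0.02480/2 = 0.01240 mol → 0.298 L

0.693 g Fe; 0.298 L Cl₂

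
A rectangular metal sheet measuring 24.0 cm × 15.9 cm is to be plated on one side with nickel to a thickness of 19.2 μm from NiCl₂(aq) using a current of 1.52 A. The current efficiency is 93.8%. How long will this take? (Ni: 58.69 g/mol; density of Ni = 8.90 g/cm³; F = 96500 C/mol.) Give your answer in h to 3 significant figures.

4.18 h

Plated area = 24.0 × 15.9 = 381.6 cm²
Volume = 381.6 × 19.2×10⁻⁴ cm = 0.7327 cm³
m(Ni) = 0.7327 × 8.90 = 6.521 g
n(Ni) = 6.521 / 58.69 = 0.1111 mol; n(e⁻) = 2 × 0.1111 = 0.2222 mol
Q = 0.2222 × 96500 / 0.938 = 22860 C
t = 22860 / 1.52 = 15040 s = 4.18 h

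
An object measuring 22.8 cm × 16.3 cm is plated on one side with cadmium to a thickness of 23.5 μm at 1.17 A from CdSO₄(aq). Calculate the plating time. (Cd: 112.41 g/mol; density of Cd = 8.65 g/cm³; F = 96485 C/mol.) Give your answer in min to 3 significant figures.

185 min

Plated area = 22.8 × 16.3 = 371.6 cm²
Volume = 371.6 × 23.5×10⁻⁴ cm = 0.8733 cm³
m(Cd) = 0.8733 × 8.65 = 7.554 g
n(Cd) = 7.554 / 112.41 = 0.06720 mol; n(e⁻) = 2 × 0.06720 = 0.1344 mol
Q = 0.1344 × 96485 = 12970 C
t = 12970 / 1.17 = 11090 s = 185 min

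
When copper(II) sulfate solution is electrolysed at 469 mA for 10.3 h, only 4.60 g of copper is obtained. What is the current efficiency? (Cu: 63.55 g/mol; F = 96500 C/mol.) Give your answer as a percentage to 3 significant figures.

80.3%

Q = 0.469 × 37080 = 17390 C
n(e⁻) = 17390 / 96500 = 0.1802 mol
Cu²⁺ + 2e⁻ → Cu, so theoretical n(Cu) = 0.09010 mol → 5.726 g
Efficiency = 4.60 / 5.726 = 0.8034 = 80.3%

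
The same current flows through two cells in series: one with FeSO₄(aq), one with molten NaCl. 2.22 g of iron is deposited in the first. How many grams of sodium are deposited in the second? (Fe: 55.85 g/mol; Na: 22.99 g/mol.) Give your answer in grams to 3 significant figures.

1.83 g

n(Fe) = 2.22 / 55.85 = 0.03975 mol
Fe²⁺ + 2e⁻ → Fe, so n(e⁻) = 2 × 0.03975 = 0.07950 mol
In series, the same 0.07950 mol of electrons flows through the second cell.
Na⁺ + e⁻ → Na, so n(Na) = 0.07950 mol
m(Na) = 0.07950 × 22.99 = 1.83 g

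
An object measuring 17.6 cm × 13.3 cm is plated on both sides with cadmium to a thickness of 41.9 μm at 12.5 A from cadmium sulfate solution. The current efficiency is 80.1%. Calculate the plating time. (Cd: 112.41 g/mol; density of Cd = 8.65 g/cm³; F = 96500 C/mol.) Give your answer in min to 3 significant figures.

48.5 min

Plated area = 2 × 17.6 × 13.3 = 468.2 cm²
Volume = 468.2 × 41.9×10⁻⁴ cm = 1.962 cm³
m(Cd) = 1.962 × 8.65 = 16.97 g
n(Cd) = 16.97 / 112.41 = 0.1510 mol; n(e⁻) = 2 × 0.1510 = 0.3020 mol
Q = 0.3020 × 96500 / 0.801 = 36380 C
t = 36380 / 12.5 = 2910 s = 48.5 min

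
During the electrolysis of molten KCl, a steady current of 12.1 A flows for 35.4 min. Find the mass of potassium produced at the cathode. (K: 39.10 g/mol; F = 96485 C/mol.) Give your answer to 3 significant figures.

10.4 g

Q = It = 12.1 × 2124 = 25700 C
n(e⁻) = 25700 / 96485 = 0.2664 mol
K⁺ + e⁻ → K, so n(K) = 0.2664 mol
m = 0.2664 × 39.10 = 10.4 g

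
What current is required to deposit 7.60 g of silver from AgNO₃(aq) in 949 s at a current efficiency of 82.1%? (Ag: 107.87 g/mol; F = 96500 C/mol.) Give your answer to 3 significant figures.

8.73 A

n(Ag) = 7.60 / 107.87 = 0.07046 mol
Ag⁺ + e⁻ → Ag, so n(e⁻) = 0.07046 mol
Q = 0.07046 × 96500 / 0.821 = 8282 C
I = Q / t = 8282 / 949 s = 8.73 A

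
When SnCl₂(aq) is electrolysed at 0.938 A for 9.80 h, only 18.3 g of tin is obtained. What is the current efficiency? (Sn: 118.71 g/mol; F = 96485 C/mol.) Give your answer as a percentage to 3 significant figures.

89.9%

Q = 0.938 × 35280 = 33090 C
n(e⁻) = 33090 / 96485 = 0.3430 mol
Sn²⁺ + 2e⁻ → Sn, so theoretical n(Sn) = 0.1715 mol → 20.36 g
Efficiency = 18.3 / 20.36 = 0.8988 = 89.9%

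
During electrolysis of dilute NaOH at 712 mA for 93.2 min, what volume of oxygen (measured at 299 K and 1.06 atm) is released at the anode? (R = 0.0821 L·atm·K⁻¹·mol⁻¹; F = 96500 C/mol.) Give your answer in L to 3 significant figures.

Q = It = 0.712 × 5592 = 3982 C
Moles of electrons = 3982 / 96500 = 0.04126 mol
2H₂O → O₂ + 4H⁺ + 4e⁻, so n(O₂) = 0.04126 / 4 = 0.01032 mol
V = nRT/P = 0.01032 × 0.0821 × 299 / 1.06 = 0.2390 L

0.239 L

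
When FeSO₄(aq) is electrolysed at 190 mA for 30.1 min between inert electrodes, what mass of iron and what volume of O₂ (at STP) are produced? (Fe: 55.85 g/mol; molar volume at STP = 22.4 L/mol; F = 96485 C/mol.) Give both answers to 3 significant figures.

Q = 0.190 × 1806 = 343.1 C; n(e⁻) = 343.1 / 96485 = 0.003556 mol
Cathode: Fe²⁺ + 2e⁻ → Fe → n(Fe) = 0.003556/2 = 0.001778 mol → 0.0993 g
Anode: 2H₂O → O₂ + 4H⁺ + 4e⁻ → n(O₂) = 0.003556/4 = 8.890×10^-4 mol → 0.0199 L

0.0993 g Fe; 0.0199 L O₂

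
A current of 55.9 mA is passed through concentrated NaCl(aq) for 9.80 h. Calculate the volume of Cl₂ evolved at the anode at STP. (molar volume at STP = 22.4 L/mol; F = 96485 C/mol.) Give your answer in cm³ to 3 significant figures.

229 cm³

Charge passed = 0.0559 × 35280 = 1972 C
Moles of electrons = 1972 / 96485 = 0.02044 mol
2Cl⁻ → Cl₂ + 2e⁻, so n(Cl₂) = 0.02044 / 2 = 0.01022 mol
V = 0.01022 × 22.4 = 0.2289 L
= 229 cm³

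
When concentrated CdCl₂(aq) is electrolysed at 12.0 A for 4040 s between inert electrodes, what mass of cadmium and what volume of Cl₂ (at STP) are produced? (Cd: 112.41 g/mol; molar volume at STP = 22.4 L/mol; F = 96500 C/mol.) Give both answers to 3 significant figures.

28.2 g Cd; 5.63 L Cl₂

Q = 12.0 × 4040 = 48480 C; n(e⁻) = 48480 / 96500 = 0.5024 mol
Cathode: Cd²⁺ + 2e⁻ → Cd → n(Cd) = 0.5024/2 = 0.2512 mol → 28.2 g
Anode: 2Cl⁻ → Cl₂ + 2e⁻ → n(Cl₂) = 0.5024/2 = 0.2512 mol → 5.63 L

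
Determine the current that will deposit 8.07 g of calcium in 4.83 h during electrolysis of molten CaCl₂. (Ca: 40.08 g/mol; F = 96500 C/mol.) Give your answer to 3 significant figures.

n(Ca) = 8.07 / 40.08 = 0.2013 mol
Ca²⁺ + 2e⁻ → Ca, so n(e⁻) = 2 × 0.2013 = 0.4026 mol
Q = 0.4026 × 96500 = 38850 C
I = Q / t = 38850 / 17388 s = 2.23 A

2.23 A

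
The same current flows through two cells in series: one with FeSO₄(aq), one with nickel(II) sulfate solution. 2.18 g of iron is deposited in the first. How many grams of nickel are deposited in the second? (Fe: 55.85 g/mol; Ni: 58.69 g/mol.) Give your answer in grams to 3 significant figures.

2.29 g

n(Fe) = 2.18 / 55.85 = 0.03903 mol
Fe²⁺ + 2e⁻ → Fe, so n(e⁻) = 2 × 0.03903 = 0.07806 mol
Same current for the same time ⇒ same n(e⁻) = 0.07806 mol in both cells.
Ni²⁺ + 2e⁻ → Ni, so n(Ni) = 0.07806 / 2 = 0.03903 mol
m(Ni) = 0.03903 × 58.69 = 2.29 g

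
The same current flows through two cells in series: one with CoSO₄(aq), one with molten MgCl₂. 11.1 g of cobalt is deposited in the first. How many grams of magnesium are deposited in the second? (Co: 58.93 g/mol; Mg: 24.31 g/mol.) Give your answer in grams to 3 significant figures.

4.58 g

n(Co) = 11.1 / 58.93 = 0.1884 mol
Co²⁺ + 2e⁻ → Co, so n(e⁻) = 2 × 0.1884 = 0.3768 mol
Since the cells are in series, n(e⁻) in the Mg cell is also 0.3768 mol.
Mg²⁺ + 2e⁻ → Mg, so n(Mg) = 0.3768 / 2 = 0.1884 mol
m(Mg) = 0.1884 × 24.31 = 4.58 g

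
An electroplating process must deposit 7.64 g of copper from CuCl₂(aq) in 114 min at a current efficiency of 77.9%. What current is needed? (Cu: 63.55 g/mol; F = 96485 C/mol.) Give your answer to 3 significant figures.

n(Cu) = 7.64 / 63.55 = 0.1202 mol
Cu²⁺ + 2e⁻ → Cu, so n(e⁻) = 2 × 0.1202 = 0.2404 mol
Q = 0.2404 × 96485 / 0.779 = 29780 C
I = Q / t = 29780 / 6840 s = 4.35 A

4.35 A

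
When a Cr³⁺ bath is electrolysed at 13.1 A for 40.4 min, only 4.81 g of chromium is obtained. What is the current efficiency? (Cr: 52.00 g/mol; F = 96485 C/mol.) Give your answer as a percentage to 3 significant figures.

Q = 13.1 × 2424 = 31750 C
n(e⁻) = 31750 / 96485 = 0.3291 mol
Cr³⁺ + 3e⁻ → Cr, so theoretical n(Cr) = 0.1097 mol → 5.704 g
Efficiency = 4.81 / 5.704 = 0.8433 = 84.3%

84.3%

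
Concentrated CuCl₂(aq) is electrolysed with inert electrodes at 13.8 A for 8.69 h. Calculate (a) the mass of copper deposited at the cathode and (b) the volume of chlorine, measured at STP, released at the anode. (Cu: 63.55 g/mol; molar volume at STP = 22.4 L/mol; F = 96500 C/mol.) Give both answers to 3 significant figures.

Q = 13.8 × 31284 = 4.317×10^5 C; n(e⁻) = 4.317×10^5 / 96500 = 4.474 mol
Cathode: Cu²⁺ + 2e⁻ → Cu → n(Cu) = 4.474/2 = 2.237 mol → 142 g
Anode: 2Cl⁻ → Cl₂ + 2e⁻ → n(Cl₂) = 4.474/2 = 2.237 mol → 50.1 L

142 g Cu; 50.1 L Cl₂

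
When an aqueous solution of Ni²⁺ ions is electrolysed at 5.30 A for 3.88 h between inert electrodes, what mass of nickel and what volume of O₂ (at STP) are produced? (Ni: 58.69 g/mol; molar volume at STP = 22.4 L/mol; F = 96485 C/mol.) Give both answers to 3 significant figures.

Q = 5.30 × 13968 = 74030 C; n(e⁻) = 74030 / 96485 = 0.7673 mol
Cathode: Ni²⁺ + 2e⁻ → Ni → n(Ni) = 0.7673/2 = 0.3837 mol → 22.5 g
Anode: 2H₂O → O₂ + 4H⁺ + 4e⁻ → n(O₂) = 0.7673/4 = 0.1918 mol → 4.30 L

22.5 g Ni; 4.30 L O₂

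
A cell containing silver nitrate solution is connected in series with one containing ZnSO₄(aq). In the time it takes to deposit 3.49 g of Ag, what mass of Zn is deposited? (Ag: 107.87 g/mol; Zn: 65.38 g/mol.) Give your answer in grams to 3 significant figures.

n(Ag) = 3.49 / 107.87 = 0.03235 mol
Ag⁺ + e⁻ → Ag, so n(e⁻) = 0.03235 mol
Since the cells are in series, n(e⁻) in the Zn cell is also 0.03235 mol.
Zn²⁺ + 2e⁻ → Zn, so n(Zn) = 0.03235 / 2 = 0.01618 mol
m(Zn) = 0.01618 × 65.38 = 1.06 g

1.06 g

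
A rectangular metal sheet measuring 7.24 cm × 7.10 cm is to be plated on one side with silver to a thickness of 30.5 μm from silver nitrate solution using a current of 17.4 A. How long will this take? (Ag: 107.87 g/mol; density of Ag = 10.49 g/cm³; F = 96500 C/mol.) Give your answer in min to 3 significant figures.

Plated area = 7.24 × 7.10 = 51.40 cm²
Volume = 51.40 × 30.5×10⁻⁴ cm = 0.1568 cm³
m(Ag) = 0.1568 × 10.49 = 1.645 g
n(Ag) = 1.645 / 107.87 = 0.01525 mol; n(e⁻) = 0.01525 mol
Q = 0.01525 × 96500 = 1472 C
t = 1472 / 17.4 = 84.60 s = 1.41 min

1.41 min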